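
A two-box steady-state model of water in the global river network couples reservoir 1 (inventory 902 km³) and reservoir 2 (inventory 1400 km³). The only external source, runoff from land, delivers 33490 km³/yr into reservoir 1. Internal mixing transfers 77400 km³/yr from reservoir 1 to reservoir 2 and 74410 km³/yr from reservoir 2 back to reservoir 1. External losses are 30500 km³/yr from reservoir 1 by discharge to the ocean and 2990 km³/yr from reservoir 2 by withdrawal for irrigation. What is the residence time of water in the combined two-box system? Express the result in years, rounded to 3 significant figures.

0.0687 yr

For the system as a whole, the A↔B exchange is internal and contributes nothing to the throughput; only the external sinks remove mass.
M_total = 902 + 1400 = 2302.0 km³.
ΣF_external_out = 30500 + 2990 = 33490 km³/yr.
τ = M_total / ΣF_ext = 2302.0 / 33490 = 0.06874 yr.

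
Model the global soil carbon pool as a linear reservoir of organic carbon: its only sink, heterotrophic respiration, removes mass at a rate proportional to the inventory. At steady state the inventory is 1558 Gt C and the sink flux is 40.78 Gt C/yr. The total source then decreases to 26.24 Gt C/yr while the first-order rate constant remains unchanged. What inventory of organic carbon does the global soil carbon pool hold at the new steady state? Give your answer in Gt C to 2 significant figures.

Rate constant k = F/M = 40.78 / 1558 = 0.02617 yr⁻¹.
At the new steady state, source = k·M_new ⇒ M_new = 26.24 / 0.02617 = 1002 Gt C.
(Equivalently M_new = M × F_new/F_old = 1558 × 26.24/40.78.)

1000 Gt C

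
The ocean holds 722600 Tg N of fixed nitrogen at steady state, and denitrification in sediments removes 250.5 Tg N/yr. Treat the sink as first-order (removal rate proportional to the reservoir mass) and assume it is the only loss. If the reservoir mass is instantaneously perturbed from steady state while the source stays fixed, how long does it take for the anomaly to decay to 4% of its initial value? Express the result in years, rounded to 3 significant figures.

For a linear reservoir the anomaly decays as exp(−t/τ) with τ = M/F = 722600/250.5 = 2885 yr.
exp(−t/τ) = 0.04 ⇒ t = −τ ln(0.04) = 2885 × 3.219 = 9285 yr.

9290 yr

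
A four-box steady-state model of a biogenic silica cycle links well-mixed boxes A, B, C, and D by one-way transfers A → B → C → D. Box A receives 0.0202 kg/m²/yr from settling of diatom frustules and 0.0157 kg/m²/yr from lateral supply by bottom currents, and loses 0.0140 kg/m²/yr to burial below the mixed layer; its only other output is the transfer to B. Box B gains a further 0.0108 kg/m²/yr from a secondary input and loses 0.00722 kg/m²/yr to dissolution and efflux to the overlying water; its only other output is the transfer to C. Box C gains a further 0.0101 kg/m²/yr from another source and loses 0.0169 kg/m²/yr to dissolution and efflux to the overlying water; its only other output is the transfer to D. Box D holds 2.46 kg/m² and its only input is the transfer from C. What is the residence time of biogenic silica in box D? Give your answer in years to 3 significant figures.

132 yr

Box A: F(A→B) = (0.0202 + 0.0157) − 0.0140 = 0.021900 kg/m²/yr.
Box B: F(B→C) = (0.021900 + 0.0108) − 0.00722 = 0.025480 kg/m²/yr.
Box C: F(C→D) = (0.025480 + 0.0101) − 0.0169 = 0.018680 kg/m²/yr.
Box D throughput = its input = 0.018680 kg/m²/yr; τ = 2.46 / 0.018680 = 131.7 yr.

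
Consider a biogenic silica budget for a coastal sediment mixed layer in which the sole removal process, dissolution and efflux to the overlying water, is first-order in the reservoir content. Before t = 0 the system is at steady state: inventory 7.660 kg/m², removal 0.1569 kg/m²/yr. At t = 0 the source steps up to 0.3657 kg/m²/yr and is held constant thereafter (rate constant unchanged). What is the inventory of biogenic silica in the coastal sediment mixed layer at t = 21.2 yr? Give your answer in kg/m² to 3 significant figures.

11.3 kg/m²

τ = M₀/F₀ = 7.660/0.1569 = 48.82 yr; rate constant k = 1/τ.
New steady state M_∞ = F₁/k = F₁·τ = 0.3657 × 48.82 = 17.854 kg/m².
M(t) = M_∞ + (M₀ − M_∞)·e^(−t/τ); t/τ = 21.2/48.82 = 0.4342, so e^(−t/τ) = 0.6478.
M(t) = 17.854 − 10.19 × 0.6478 = 11.251 kg/m².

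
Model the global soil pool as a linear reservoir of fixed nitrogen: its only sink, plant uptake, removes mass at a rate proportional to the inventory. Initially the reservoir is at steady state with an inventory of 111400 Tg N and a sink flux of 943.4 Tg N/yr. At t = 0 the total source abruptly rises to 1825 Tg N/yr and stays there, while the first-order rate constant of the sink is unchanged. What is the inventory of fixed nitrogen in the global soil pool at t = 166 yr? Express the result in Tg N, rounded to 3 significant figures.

190000 Tg N

The sink rate constant is k = F₀/M₀ = 943.4/111400 = 0.008469 yr⁻¹.
Solving dM/dt = F₁ − kM with M(0) = M₀ gives M(t) = F₁/k + (M₀ − F₁/k)·e^(−kt).
F₁/k = 1825/0.008469 = 215500 Tg N; kt = 0.008469 × 166 = 1.406, e^(−kt) = 0.2452.
M(166) = 215500 + (111400 − 215500) × 0.2452 = 215500 − 25520 = 189980 Tg N.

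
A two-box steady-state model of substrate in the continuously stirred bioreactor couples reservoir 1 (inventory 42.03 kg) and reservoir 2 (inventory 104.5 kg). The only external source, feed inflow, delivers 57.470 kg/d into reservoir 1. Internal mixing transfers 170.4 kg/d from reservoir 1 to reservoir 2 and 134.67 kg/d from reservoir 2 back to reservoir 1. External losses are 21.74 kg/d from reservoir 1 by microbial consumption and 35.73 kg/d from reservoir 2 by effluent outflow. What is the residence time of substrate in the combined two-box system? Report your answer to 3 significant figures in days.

2.55 d

Residence time in the combined system uses the total inventory and the total *external* removal — internal exchanges between the two boxes cancel.
M_total = 42.03 + 104.5 = 146.53 kg.
ΣF_external_out = 21.74 + 35.73 = 57.470 kg/d.
τ = M_total / ΣF_ext = 146.53 / 57.470 = 2.550 d.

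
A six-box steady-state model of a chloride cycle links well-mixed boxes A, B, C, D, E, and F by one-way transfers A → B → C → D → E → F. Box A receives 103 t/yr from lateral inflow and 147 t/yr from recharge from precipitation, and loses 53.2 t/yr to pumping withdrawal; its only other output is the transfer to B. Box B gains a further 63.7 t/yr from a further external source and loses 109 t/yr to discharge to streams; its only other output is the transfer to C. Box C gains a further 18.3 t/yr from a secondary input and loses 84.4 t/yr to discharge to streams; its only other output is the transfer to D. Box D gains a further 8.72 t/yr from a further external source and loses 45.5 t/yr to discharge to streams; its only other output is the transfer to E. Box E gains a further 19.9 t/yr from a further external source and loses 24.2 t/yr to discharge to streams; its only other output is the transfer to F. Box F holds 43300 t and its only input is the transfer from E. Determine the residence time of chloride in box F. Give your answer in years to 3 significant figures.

977 yr

Box A: F(A→B) = (103 + 147) − 53.2 = 196.80 t/yr.
Box B: F(B→C) = (196.80 + 63.7) − 109 = 151.50 t/yr.
Box C: F(C→D) = (151.50 + 18.3) − 84.4 = 85.400 t/yr.
Box D: F(D→E) = (85.400 + 8.72) − 45.5 = 48.620 t/yr.
Box E: F(E→F) = (48.620 + 19.9) − 24.2 = 44.320 t/yr.
Box F throughput = its input = 44.320 t/yr; τ = 43300 / 44.320 = 977.0 yr.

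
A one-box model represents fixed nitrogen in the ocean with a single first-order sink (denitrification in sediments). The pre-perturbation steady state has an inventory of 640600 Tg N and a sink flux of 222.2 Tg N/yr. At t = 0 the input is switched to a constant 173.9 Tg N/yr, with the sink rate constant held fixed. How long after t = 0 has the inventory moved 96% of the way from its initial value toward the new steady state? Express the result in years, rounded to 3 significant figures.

9280 yr

τ = M₀/F₀ = 640600/222.2 = 2883 yr.
The remaining gap fraction is e^(−t/τ); 96% covered ⇒ e^(−t/τ) = 0.0400.
t = −τ ln(0.0400) = 2883 × 3.219 = 9280 yr.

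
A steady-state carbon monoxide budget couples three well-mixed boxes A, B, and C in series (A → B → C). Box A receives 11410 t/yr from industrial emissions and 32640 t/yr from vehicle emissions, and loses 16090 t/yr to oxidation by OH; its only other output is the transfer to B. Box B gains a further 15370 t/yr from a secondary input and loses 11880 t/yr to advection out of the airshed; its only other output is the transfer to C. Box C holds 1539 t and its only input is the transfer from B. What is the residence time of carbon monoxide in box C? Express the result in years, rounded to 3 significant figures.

0.0489 yr

Box A: F(A→B) = (11410 + 32640) − 16090 = 27960 t/yr.
Box B: F(B→C) = (27960 + 15370) − 11880 = 31450 t/yr.
Box C throughput = its input = 31450 t/yr; τ = 1539 / 31450 = 0.04893 yr.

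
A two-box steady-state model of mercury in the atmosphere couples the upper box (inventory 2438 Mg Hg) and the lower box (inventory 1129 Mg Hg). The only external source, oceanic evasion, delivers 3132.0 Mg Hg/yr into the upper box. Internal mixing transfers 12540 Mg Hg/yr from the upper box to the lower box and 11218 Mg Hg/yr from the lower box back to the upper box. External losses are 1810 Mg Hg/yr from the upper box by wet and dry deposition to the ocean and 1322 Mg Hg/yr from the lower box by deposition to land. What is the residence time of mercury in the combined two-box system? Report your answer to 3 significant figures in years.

1.14 yr

Treat the two boxes together as one reservoir: the mixing fluxes between them are internal recycling, so τ = ΣM / Σ(external losses).
M_total = 2438 + 1129 = 3567.0 Mg Hg.
ΣF_external_out = 1810 + 1322 = 3132.0 Mg Hg/yr.
τ = M_total / ΣF_ext = 3567.0 / 3132.0 = 1.139 yr.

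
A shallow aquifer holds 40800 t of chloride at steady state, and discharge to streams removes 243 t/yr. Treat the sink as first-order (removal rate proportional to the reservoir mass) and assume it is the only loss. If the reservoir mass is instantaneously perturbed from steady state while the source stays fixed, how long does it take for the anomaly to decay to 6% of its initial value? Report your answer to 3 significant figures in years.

472 yr

For a linear reservoir the anomaly decays as exp(−t/τ) with τ = M/F = 40800/243 = 167.9 yr.
exp(−t/τ) = 0.06 ⇒ t = −τ ln(0.06) = 167.9 × 2.813 = 472.4 yr.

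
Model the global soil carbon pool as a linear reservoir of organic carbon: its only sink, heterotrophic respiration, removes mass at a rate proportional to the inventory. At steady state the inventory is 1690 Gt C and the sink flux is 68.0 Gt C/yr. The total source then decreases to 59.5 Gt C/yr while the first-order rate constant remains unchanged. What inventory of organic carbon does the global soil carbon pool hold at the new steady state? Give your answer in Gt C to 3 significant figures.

1480 Gt C

Rate constant k = F/M = 68.0 / 1690 = 0.04024 yr⁻¹.
At the new steady state, source = k·M_new ⇒ M_new = 59.5 / 0.04024 = 1479 Gt C.
(Equivalently M_new = M × F_new/F_old = 1690 × 59.5/68.0.)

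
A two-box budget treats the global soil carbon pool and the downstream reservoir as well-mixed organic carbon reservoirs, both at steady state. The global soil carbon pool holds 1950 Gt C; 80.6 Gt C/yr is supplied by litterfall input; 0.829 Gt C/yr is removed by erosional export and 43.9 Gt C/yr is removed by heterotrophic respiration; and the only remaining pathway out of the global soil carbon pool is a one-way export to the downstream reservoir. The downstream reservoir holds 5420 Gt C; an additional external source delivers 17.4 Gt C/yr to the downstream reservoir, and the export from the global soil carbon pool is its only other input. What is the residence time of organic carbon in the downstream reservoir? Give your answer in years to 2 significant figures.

100 yr

Balance the global soil carbon pool: ΣF_in = 80.600 Gt C/yr.
Export to the downstream reservoir = ΣF_in − (0.829 + 43.9) = 35.871 Gt C/yr.
Total input to the downstream reservoir = 35.871 + 17.4 = 53.271 Gt C/yr; at steady state this equals its total output.
τ = M / F = 5420 / 53.271 = 101.7 yr.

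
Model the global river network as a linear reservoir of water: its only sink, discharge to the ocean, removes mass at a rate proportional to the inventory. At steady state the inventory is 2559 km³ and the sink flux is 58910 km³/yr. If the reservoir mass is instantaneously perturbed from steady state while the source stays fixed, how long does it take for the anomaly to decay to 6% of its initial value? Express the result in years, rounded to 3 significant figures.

For a linear reservoir the anomaly decays as exp(−t/τ) with τ = M/F = 2559/58910 = 0.04344 yr.
exp(−t/τ) = 0.06 ⇒ t = −τ ln(0.06) = 0.04344 × 2.813 = 0.1222 yr.

0.122 yr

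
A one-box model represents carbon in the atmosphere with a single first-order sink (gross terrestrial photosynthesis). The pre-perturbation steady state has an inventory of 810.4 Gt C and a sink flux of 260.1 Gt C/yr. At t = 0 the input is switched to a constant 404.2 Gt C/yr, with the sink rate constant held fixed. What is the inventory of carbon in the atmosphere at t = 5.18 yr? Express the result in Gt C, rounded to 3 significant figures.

1170 Gt C

Residence time τ = M₀/F₀ = 3.116 yr. The eventual steady state is M_∞ = M₀·(F₁/F₀) = 810.4 × 404.2/260.1 = 1259.4 Gt C.
The anomaly ΔM(t) = M(t) − M_∞ decays as ΔM₀·e^(−t/τ) with ΔM₀ = 810.4 − 1259.4 = −449.0 Gt C.
At t = 5.18 yr, e^(−t/τ) = e^(−1.663) = 0.1897, so ΔM = −85.15 Gt C and M = 1259.4 − 85.15 = 1174.2 Gt C.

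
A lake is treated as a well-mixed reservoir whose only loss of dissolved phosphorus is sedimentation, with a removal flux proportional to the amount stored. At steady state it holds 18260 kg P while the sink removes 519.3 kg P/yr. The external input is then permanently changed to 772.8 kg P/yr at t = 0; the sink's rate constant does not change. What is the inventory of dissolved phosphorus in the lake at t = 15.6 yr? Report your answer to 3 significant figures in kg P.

Residence time τ = M₀/F₀ = 35.16 yr. The eventual steady state is M_∞ = M₀·(F₁/F₀) = 18260 × 772.8/519.3 = 27174 kg P.
The anomaly ΔM(t) = M(t) − M_∞ decays as ΔM₀·e^(−t/τ) with ΔM₀ = 18260 − 27174 = −8914 kg P.
At t = 15.6 yr, e^(−t/τ) = e^(−0.4437) = 0.6417, so ΔM = −5720 kg P and M = 27174 − 5720 = 21454 kg P.

21500 kg P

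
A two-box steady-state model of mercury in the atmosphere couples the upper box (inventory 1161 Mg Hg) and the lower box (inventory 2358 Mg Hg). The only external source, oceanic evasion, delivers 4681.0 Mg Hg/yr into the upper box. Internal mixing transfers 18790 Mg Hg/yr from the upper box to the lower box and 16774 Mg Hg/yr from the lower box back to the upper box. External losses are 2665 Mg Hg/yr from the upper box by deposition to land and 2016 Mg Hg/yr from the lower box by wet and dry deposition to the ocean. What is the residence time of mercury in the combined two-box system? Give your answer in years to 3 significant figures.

0.752 yr

Treat the two boxes together as one reservoir: the mixing fluxes between them are internal recycling, so τ = ΣM / Σ(external losses).
M_total = 1161 + 2358 = 3519.0 Mg Hg.
ΣF_external_out = 2665 + 2016 = 4681.0 Mg Hg/yr.
τ = M_total / ΣF_ext = 3519.0 / 4681.0 = 0.7518 yr.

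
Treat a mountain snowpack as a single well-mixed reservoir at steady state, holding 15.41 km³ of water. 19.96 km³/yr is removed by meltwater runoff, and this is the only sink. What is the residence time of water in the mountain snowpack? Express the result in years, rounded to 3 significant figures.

0.772 yr

τ = M / F = 15.41 / 19.96 = 0.7720 yr.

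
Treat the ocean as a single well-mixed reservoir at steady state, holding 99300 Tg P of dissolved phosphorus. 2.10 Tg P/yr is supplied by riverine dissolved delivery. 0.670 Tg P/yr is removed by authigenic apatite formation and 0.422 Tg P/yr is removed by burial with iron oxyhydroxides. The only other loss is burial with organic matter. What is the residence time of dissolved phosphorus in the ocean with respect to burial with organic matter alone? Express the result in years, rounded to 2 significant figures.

99000 yr

At steady state ΣF_in = ΣF_out.
ΣF_in = 2.1000 Tg P/yr.
Burial with organic matter flux = ΣF_in − (0.670 + 0.422) = 2.1000 − 1.092 = 1.008 Tg P/yr.
τ = M / F = 99300 / 1.008 = 98510 yr.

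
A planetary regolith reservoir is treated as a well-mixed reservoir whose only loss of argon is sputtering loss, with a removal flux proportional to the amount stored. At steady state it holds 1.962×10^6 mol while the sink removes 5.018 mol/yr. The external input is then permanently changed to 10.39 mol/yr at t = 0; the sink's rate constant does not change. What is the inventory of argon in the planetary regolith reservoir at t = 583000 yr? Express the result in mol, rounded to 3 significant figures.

3.59×10^6 mol

Residence time τ = M₀/F₀ = 391000 yr. The eventual steady state is M_∞ = M₀·(F₁/F₀) = 1.962×10^6 × 10.39/5.018 = 4.0624×10^6 mol.
The anomaly ΔM(t) = M(t) − M_∞ decays as ΔM₀·e^(−t/τ) with ΔM₀ = 1.962×10^6 − 4.0624×10^6 = −2.100×10^6 mol.
At t = 583000 yr, e^(−t/τ) = e^(−1.491) = 0.2251, so ΔM = −472900 mol and M = 4.0624×10^6 − 472900 = 3.5895×10^6 mol.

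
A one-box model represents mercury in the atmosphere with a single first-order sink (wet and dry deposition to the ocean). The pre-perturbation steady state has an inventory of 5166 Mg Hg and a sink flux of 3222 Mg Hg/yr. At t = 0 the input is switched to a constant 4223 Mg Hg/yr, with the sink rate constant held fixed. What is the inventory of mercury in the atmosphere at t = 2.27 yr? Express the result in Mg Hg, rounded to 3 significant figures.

6380 Mg Hg

The sink rate constant is k = F₀/M₀ = 3222/5166 = 0.6237 yr⁻¹.
Solving dM/dt = F₁ − kM with M(0) = M₀ gives M(t) = F₁/k + (M₀ − F₁/k)·e^(−kt).
F₁/k = 4223/0.6237 = 6771.0 Mg Hg; kt = 0.6237 × 2.27 = 1.416, e^(−kt) = 0.2427.
M(2.27) = 6771.0 + (5166 − 6771.0) × 0.2427 = 6771.0 − 389.6 = 6381.4 Mg Hg.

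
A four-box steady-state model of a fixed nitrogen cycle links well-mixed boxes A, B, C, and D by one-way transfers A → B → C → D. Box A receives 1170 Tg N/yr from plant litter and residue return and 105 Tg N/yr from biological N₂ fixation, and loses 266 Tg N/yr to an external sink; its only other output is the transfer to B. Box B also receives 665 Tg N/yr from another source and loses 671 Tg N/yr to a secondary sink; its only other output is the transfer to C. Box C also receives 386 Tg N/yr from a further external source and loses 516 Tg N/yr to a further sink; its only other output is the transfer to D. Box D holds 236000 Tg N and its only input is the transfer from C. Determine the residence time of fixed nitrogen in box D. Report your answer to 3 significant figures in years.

270 yr

Box A: F(A→B) = (1170 + 105) − 266 = 1009.0 Tg N/yr.
Box B: F(B→C) = (1009.0 + 665) − 671 = 1003.0 Tg N/yr.
Box C: F(C→D) = (1003.0 + 386) − 516 = 873.00 Tg N/yr.
Box D throughput = its input = 873.00 Tg N/yr; τ = 236000 / 873.00 = 270.3 yr.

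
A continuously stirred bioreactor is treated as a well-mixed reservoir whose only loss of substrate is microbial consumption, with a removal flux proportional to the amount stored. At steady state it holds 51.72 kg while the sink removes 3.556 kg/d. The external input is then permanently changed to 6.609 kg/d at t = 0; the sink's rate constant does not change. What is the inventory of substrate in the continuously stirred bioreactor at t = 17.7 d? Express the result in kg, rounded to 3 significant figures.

83.0 kg

The sink rate constant is k = F₀/M₀ = 3.556/51.72 = 0.06875 d⁻¹.
Solving dM/dt = F₁ − kM with M(0) = M₀ gives M(t) = F₁/k + (M₀ − F₁/k)·e^(−kt).
F₁/k = 6.609/0.06875 = 96.124 kg; kt = 0.06875 × 17.7 = 1.217, e^(−kt) = 0.2961.
M(17.7) = 96.124 + (51.72 − 96.124) × 0.2961 = 96.124 − 13.15 = 82.975 kg.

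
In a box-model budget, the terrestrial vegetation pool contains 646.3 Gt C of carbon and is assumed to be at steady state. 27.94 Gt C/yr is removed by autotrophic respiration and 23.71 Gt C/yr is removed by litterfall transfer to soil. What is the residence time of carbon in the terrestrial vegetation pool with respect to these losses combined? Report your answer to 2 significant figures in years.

Total removal = 27.94 + 23.71 = 51.650 Gt C/yr.
τ = M / ΣF_out = 646.3 / 51.650 = 12.51 yr.

13 yr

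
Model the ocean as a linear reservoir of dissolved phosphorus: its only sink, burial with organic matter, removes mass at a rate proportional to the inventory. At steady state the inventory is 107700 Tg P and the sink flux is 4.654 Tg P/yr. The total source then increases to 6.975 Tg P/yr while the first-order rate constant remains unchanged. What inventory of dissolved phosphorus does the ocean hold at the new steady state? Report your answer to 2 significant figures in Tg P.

Rate constant k = F/M = 4.654 / 107700 = 4.321×10^-5 yr⁻¹.
At the new steady state, source = k·M_new ⇒ M_new = 6.975 / 4.321×10^-5 = 161400 Tg P.
(Equivalently M_new = M × F_new/F_old = 107700 × 6.975/4.654.)

160000 Tg P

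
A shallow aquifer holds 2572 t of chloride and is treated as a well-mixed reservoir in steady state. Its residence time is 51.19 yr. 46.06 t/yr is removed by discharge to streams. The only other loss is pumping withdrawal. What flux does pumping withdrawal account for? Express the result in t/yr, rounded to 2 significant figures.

4.2 t/yr

Total removal F = M/τ = 2572 / 51.19 = 50.24 t/yr.
Pumping withdrawal = F − (46.06) = 50.24 − 46.06 = 4.184 t/yr.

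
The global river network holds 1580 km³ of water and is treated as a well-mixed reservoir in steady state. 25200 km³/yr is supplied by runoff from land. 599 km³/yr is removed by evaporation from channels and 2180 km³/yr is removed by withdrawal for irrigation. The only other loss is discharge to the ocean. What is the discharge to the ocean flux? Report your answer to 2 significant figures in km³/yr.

At steady state ΣF_in = ΣF_out.
ΣF_in = 25200 km³/yr.
Discharge to the ocean flux = ΣF_in − (599 + 2180) = 25200 − 2779 = 22420 km³/yr.

22000 km³/yr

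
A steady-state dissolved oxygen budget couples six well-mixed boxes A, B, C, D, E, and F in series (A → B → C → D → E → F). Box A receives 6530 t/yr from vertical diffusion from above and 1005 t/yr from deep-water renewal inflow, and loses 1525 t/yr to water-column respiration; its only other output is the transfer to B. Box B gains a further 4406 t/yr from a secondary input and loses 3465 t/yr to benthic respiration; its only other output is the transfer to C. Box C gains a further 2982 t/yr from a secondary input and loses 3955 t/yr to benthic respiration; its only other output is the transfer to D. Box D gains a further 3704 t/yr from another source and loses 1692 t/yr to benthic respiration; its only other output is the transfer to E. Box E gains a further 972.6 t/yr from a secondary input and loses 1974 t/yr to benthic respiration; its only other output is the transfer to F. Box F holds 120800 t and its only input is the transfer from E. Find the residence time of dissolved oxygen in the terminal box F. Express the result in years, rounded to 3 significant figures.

Box A: F(A→B) = (6530 + 1005) − 1525 = 6010.0 t/yr.
Box B: F(B→C) = (6010.0 + 4406) − 3465 = 6951.0 t/yr.
Box C: F(C→D) = (6951.0 + 2982) − 3955 = 5978.0 t/yr.
Box D: F(D→E) = (5978.0 + 3704) − 1692 = 7990.0 t/yr.
Box E: F(E→F) = (7990.0 + 972.6) − 1974 = 6988.6 t/yr.
Box F throughput = its input = 6988.6 t/yr; τ = 120800 / 6988.6 = 17.29 yr.

17.3 yr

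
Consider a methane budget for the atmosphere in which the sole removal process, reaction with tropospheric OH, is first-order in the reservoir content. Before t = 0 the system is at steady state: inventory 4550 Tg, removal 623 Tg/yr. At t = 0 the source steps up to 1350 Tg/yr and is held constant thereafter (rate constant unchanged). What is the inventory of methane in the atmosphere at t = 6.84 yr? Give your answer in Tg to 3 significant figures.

7780 Tg

τ = M₀/F₀ = 4550/623 = 7.303 yr; rate constant k = 1/τ.
New steady state M_∞ = F₁/k = F₁·τ = 1350 × 7.303 = 9859.6 Tg.
M(t) = M_∞ + (M₀ − M_∞)·e^(−t/τ); t/τ = 6.84/7.303 = 0.9366, so e^(−t/τ) = 0.3920.
M(t) = 9859.6 − 5310 × 0.3920 = 7778.3 Tg.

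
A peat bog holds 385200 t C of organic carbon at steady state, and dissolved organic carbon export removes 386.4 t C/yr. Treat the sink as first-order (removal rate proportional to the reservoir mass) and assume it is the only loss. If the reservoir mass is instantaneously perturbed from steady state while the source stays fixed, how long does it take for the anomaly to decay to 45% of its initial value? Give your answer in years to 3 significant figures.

For a linear reservoir the anomaly decays as exp(−t/τ) with τ = M/F = 385200/386.4 = 996.9 yr.
exp(−t/τ) = 0.45 ⇒ t = −τ ln(0.45) = 996.9 × 0.7985 = 796.0 yr.

796 yr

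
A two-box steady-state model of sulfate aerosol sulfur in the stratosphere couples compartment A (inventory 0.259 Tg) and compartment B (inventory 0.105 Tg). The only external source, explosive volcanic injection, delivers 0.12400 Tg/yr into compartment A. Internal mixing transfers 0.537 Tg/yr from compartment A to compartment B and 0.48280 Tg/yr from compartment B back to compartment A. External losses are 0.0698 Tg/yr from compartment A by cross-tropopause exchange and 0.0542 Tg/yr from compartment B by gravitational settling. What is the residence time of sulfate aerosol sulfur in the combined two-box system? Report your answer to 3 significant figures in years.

2.94 yr

For the system as a whole, the A↔B exchange is internal and contributes nothing to the throughput; only the external sinks remove mass.
M_total = 0.259 + 0.105 = 0.36400 Tg.
ΣF_external_out = 0.0698 + 0.0542 = 0.12400 Tg/yr.
τ = M_total / ΣF_ext = 0.36400 / 0.12400 = 2.935 yr.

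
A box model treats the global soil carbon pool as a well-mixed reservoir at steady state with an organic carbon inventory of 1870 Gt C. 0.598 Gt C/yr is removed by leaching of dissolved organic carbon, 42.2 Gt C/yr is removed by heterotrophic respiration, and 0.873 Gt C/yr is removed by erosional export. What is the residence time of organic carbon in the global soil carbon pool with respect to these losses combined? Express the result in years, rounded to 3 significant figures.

42.8 yr

Total removal = 0.5980 + 42.20 + 0.8730 = 43.671 Gt C/yr.
τ = M / ΣF_out = 1870 / 43.671 = 42.82 yr.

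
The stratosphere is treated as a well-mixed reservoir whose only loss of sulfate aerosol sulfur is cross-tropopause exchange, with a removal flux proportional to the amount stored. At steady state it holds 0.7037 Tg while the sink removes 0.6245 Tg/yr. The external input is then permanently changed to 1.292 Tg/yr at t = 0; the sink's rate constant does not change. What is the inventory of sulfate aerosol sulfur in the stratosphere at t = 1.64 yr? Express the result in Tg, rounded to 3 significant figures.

1.28 Tg

Residence time τ = M₀/F₀ = 1.127 yr. The eventual steady state is M_∞ = M₀·(F₁/F₀) = 0.7037 × 1.292/0.6245 = 1.4559 Tg.
The anomaly ΔM(t) = M(t) − M_∞ decays as ΔM₀·e^(−t/τ) with ΔM₀ = 0.7037 − 1.4559 = −0.7522 Tg.
At t = 1.64 yr, e^(−t/τ) = e^(−1.455) = 0.2333, so ΔM = −0.1755 Tg and M = 1.4559 − 0.1755 = 1.2804 Tg.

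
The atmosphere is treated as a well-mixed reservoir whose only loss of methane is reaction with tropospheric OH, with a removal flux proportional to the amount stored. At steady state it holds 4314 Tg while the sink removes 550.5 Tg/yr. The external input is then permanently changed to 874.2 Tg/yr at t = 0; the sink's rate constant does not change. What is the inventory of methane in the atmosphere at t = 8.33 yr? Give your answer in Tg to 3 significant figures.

5970 Tg

τ = M₀/F₀ = 4314/550.5 = 7.837 yr; rate constant k = 1/τ.
New steady state M_∞ = F₁/k = F₁·τ = 874.2 × 7.837 = 6850.7 Tg.
M(t) = M_∞ + (M₀ − M_∞)·e^(−t/τ); t/τ = 8.33/7.837 = 1.063, so e^(−t/τ) = 0.3454.
M(t) = 6850.7 − 2537 × 0.3454 = 5974.4 Tg.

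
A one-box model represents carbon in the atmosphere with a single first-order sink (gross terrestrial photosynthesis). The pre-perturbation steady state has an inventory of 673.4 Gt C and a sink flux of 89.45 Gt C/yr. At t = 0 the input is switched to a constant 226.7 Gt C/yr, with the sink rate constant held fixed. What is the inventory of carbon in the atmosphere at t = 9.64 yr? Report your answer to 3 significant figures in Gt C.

1420 Gt C

Residence time τ = M₀/F₀ = 7.528 yr. The eventual steady state is M_∞ = M₀·(F₁/F₀) = 673.4 × 226.7/89.45 = 1706.6 Gt C.
The anomaly ΔM(t) = M(t) − M_∞ decays as ΔM₀·e^(−t/τ) with ΔM₀ = 673.4 − 1706.6 = −1033 Gt C.
At t = 9.64 yr, e^(−t/τ) = e^(−1.281) = 0.2779, so ΔM = −287.1 Gt C and M = 1706.6 − 287.1 = 1419.5 Gt C.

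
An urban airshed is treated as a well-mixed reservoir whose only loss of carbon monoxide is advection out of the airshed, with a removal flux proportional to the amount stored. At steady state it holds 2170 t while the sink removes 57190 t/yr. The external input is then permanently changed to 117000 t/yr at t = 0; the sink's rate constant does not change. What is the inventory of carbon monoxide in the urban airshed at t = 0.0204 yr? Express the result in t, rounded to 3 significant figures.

3110 t

Residence time τ = M₀/F₀ = 0.03794 yr. The eventual steady state is M_∞ = M₀·(F₁/F₀) = 2170 × 117000/57190 = 4439.4 t.
The anomaly ΔM(t) = M(t) − M_∞ decays as ΔM₀·e^(−t/τ) with ΔM₀ = 2170 − 4439.4 = −2269 t.
At t = 0.0204 yr, e^(−t/τ) = e^(−0.5376) = 0.5841, so ΔM = −1326 t and M = 4439.4 − 1326 = 3113.8 t.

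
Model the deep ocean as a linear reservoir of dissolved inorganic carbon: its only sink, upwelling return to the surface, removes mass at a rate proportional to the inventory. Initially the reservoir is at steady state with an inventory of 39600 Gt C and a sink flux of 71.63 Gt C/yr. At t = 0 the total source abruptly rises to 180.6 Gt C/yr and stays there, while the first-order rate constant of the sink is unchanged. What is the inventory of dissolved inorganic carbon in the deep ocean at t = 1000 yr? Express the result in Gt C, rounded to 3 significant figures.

90000 Gt C

Residence time τ = M₀/F₀ = 552.8 yr. The eventual steady state is M_∞ = M₀·(F₁/F₀) = 39600 × 180.6/71.63 = 99843 Gt C.
The anomaly ΔM(t) = M(t) − M_∞ decays as ΔM₀·e^(−t/τ) with ΔM₀ = 39600 − 99843 = −60240 Gt C.
At t = 1000 yr, e^(−t/τ) = e^(−1.809) = 0.1638, so ΔM = −9870 Gt C and M = 99843 − 9870 = 89973 Gt C.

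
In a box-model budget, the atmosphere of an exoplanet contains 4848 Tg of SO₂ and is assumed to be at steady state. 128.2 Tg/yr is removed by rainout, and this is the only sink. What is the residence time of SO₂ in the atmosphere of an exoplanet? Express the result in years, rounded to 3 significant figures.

τ = M / F = 4848 / 128.2 = 37.82 yr.

37.8 yr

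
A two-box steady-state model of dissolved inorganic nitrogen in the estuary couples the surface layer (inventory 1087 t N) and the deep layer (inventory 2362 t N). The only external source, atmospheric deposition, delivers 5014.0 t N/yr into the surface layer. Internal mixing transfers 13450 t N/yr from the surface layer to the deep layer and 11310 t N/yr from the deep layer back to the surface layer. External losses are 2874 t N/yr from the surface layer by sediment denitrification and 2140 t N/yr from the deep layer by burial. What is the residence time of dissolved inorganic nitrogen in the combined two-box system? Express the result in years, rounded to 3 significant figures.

Treat the two boxes together as one reservoir: the mixing fluxes between them are internal recycling, so τ = ΣM / Σ(external losses).
M_total = 1087 + 2362 = 3449.0 t N.
ΣF_external_out = 2874 + 2140 = 5014.0 t N/yr.
τ = M_total / ΣF_ext = 3449.0 / 5014.0 = 0.6879 yr.

0.688 yr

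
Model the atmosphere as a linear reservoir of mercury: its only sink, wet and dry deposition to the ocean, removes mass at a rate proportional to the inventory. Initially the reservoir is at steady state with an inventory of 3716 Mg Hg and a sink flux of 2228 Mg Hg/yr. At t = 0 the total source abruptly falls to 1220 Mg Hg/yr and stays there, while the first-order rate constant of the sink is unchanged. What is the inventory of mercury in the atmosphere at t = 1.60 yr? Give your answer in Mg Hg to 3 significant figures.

2680 Mg Hg

The sink rate constant is k = F₀/M₀ = 2228/3716 = 0.5996 yr⁻¹.
Solving dM/dt = F₁ − kM with M(0) = M₀ gives M(t) = F₁/k + (M₀ − F₁/k)·e^(−kt).
F₁/k = 1220/0.5996 = 2034.8 Mg Hg; kt = 0.5996 × 1.60 = 0.9593, e^(−kt) = 0.3832.
M(1.60) = 2034.8 + (3716 − 2034.8) × 0.3832 = 2034.8 + 644.2 = 2679.0 Mg Hg.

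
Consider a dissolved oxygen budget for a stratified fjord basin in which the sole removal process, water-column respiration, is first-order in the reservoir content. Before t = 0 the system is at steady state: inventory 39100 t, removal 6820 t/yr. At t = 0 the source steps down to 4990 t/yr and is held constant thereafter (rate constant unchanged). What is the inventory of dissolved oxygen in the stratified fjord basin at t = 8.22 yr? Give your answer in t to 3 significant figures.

31100 t

Residence time τ = M₀/F₀ = 5.733 yr. The eventual steady state is M_∞ = M₀·(F₁/F₀) = 39100 × 4990/6820 = 28608 t.
The anomaly ΔM(t) = M(t) − M_∞ decays as ΔM₀·e^(−t/τ) with ΔM₀ = 39100 − 28608 = 10490 t.
At t = 8.22 yr, e^(−t/τ) = e^(−1.434) = 0.2384, so ΔM = 2501 t and M = 28608 + 2501 = 31110 t.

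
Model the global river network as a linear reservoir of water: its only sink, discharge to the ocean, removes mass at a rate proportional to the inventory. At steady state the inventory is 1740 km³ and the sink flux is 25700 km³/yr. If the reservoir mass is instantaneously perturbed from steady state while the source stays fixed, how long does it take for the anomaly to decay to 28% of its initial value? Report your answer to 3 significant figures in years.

0.0862 yr

For a linear reservoir the anomaly decays as exp(−t/τ) with τ = M/F = 1740/25700 = 0.06770 yr.
exp(−t/τ) = 0.28 ⇒ t = −τ ln(0.28) = 0.06770 × 1.273 = 0.08619 yr.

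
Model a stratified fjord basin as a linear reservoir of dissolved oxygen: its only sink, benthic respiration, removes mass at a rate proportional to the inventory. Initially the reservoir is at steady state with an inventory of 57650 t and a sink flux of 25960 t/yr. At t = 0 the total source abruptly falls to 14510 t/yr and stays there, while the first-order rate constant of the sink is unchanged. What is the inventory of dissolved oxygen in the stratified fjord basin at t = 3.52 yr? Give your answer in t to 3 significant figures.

Residence time τ = M₀/F₀ = 2.221 yr. The eventual steady state is M_∞ = M₀·(F₁/F₀) = 57650 × 14510/25960 = 32223 t.
The anomaly ΔM(t) = M(t) − M_∞ decays as ΔM₀·e^(−t/τ) with ΔM₀ = 57650 − 32223 = 25430 t.
At t = 3.52 yr, e^(−t/τ) = e^(−1.585) = 0.2049, so ΔM = 5211 t and M = 32223 + 5211 = 37434 t.

37400 t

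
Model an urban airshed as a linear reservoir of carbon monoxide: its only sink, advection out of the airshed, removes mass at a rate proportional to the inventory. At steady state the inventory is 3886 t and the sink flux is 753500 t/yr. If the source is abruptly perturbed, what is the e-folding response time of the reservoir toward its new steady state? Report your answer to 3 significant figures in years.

For a linear reservoir the response time equals the residence time τ = M/F.
τ = 3886 / 753500 = 0.005157 yr.

0.00516 yr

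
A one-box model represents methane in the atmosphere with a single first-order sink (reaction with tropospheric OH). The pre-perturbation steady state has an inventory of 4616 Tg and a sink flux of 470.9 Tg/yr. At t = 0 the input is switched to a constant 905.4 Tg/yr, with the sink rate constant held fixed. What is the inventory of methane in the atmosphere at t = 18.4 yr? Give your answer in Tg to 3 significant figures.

Residence time τ = M₀/F₀ = 9.803 yr. The eventual steady state is M_∞ = M₀·(F₁/F₀) = 4616 × 905.4/470.9 = 8875.2 Tg.
The anomaly ΔM(t) = M(t) − M_∞ decays as ΔM₀·e^(−t/τ) with ΔM₀ = 4616 − 8875.2 = −4259 Tg.
At t = 18.4 yr, e^(−t/τ) = e^(−1.877) = 0.1530, so ΔM = −651.8 Tg and M = 8875.2 − 651.8 = 8223.4 Tg.

8220 Tg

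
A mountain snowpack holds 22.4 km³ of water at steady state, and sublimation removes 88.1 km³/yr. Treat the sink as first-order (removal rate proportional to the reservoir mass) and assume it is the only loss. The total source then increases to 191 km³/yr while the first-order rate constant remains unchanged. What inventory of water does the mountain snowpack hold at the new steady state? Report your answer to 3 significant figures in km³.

Rate constant k = F/M = 88.1 / 22.4 = 3.933 yr⁻¹.
At the new steady state, source = k·M_new ⇒ M_new = 191 / 3.933 = 48.56 km³.
(Equivalently M_new = M × F_new/F_old = 22.4 × 191/88.1.)

48.6 km³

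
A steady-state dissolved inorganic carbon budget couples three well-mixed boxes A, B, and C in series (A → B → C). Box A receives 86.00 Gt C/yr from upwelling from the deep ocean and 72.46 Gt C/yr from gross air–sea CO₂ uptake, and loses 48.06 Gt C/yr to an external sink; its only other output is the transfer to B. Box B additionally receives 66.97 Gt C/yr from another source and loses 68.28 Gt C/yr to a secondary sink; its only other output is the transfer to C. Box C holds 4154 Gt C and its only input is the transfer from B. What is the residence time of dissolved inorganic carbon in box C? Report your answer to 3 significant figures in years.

Box A: F(A→B) = (86.00 + 72.46) − 48.06 = 110.40 Gt C/yr.
Box B: F(B→C) = (110.40 + 66.97) − 68.28 = 109.09 Gt C/yr.
Box C throughput = its input = 109.09 Gt C/yr; τ = 4154 / 109.09 = 38.08 yr.

38.1 yr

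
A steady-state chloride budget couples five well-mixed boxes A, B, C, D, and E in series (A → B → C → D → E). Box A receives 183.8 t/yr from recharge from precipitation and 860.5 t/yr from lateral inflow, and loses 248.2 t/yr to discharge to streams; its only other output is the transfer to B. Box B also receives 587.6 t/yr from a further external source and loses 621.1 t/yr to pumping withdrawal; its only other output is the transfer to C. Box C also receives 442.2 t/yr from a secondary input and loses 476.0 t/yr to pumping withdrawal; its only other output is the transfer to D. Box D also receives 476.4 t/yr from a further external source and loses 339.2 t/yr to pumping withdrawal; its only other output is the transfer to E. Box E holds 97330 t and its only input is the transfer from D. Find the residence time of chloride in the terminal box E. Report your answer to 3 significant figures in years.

112 yr

Box A: F(A→B) = (183.8 + 860.5) − 248.2 = 796.10 t/yr.
Box B: F(B→C) = (796.10 + 587.6) − 621.1 = 762.60 t/yr.
Box C: F(C→D) = (762.60 + 442.2) − 476.0 = 728.80 t/yr.
Box D: F(D→E) = (728.80 + 476.4) − 339.2 = 866.00 t/yr.
Box E throughput = its input = 866.00 t/yr; τ = 97330 / 866.00 = 112.4 yr.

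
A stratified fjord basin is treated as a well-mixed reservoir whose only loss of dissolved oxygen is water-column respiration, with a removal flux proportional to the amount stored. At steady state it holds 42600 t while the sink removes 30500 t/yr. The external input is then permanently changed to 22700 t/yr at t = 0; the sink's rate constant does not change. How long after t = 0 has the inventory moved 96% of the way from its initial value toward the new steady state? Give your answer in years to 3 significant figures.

4.50 yr

τ = M₀/F₀ = 42600/30500 = 1.397 yr.
The remaining gap fraction is e^(−t/τ); 96% covered ⇒ e^(−t/τ) = 0.0400.
t = −τ ln(0.0400) = 1.397 × 3.219 = 4.496 yr.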